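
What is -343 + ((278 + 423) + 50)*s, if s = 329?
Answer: 246736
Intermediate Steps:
-343 + ((278 + 423) + 50)*s = -343 + ((278 + 423) + 50)*329 = -343 + (701 + 50)*329 = -343 + 751*329 = -343 + 247079 = 246736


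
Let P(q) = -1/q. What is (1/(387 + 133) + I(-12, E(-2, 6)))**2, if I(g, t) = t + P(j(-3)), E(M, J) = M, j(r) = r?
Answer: 6744409/2433600 ≈ 2.7714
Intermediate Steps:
I(g, t) = 1/3 + t (I(g, t) = t - 1/(-3) = t - 1*(-1/3) = t + 1/3 = 1/3 + t)
(1/(387 + 133) + I(-12, E(-2, 6)))**2 = (1/(387 + 133) + (1/3 - 2))**2 = (1/520 - 5/3)**2 = (-2597/1560)**2 = 6744409/2433600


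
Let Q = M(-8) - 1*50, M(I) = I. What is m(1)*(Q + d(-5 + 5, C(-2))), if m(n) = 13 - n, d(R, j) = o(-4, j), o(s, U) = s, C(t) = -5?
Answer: -744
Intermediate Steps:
d(R, j) = -4
Q = -58 (Q = -8 - 1*50 = -8 - 50 = -58)
m(1)*(Q + d(-5 + 5, C(-2))) = (13 - 1*1)*(-58 - 4) = (13 - 1)*(-62) = 12*(-62) = -744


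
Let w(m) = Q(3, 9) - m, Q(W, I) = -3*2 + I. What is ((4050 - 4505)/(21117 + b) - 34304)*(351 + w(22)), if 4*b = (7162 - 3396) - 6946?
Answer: -115722972938/10161 ≈ -1.1389e+7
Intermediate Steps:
Q(W, I) = -6 + I
b = -795 (b = ((7162 - 3396) - 6946)/4 = (3766 - 6946)/4 = (1/4)*(-3180) = -795)
w(m) = 3 - m (w(m) = (-6 + 9) - m = 3 - m)
((4050 - 4505)/(21117 + b) - 34304)*(351 + w(22)) = ((4050 - 4505)/(21117 - 795) - 34304)*(351 + (3 - 1*22)) = (-455/20322 - 34304)*(351 + (3 - 22)) = (-455*1/20322 - 34304)*(351 - 19) = (-455/20322 - 34304)*332 = -697126343/20322*332 = -115722972938/10161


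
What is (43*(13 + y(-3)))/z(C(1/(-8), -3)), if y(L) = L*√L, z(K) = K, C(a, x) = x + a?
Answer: -4472/25 + 1032*I*√3/25 ≈ -178.88 + 71.499*I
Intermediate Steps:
C(a, x) = a + x
y(L) = L^(3/2)
(43*(13 + y(-3)))/z(C(1/(-8), -3)) = (43*(13 + (-3)^(3/2)))/(1/(-8) - 3) = (43*(13 - 3*I*√3))/(-⅛ - 3) = (559 - 129*I*√3)/(-25/8) = (559 - 129*I*√3)*(-8/25) = -4472/25 + 1032*I*√3/25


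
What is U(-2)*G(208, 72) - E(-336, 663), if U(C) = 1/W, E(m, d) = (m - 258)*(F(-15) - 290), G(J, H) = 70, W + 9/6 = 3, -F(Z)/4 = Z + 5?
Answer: -445360/3 ≈ -1.4845e+5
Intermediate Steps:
F(Z) = -20 - 4*Z (F(Z) = -4*(Z + 5) = -4*(5 + Z) = -20 - 4*Z)
W = 3/2 (W = -3/2 + 3 = 3/2 ≈ 1.5000)
E(m, d) = 64500 - 250*m (E(m, d) = (m - 258)*((-20 - 4*(-15)) - 290) = (-258 + m)*((-20 + 60) - 290) = (-258 + m)*(40 - 290) = (-258 + m)*(-250) = 64500 - 250*m)
U(C) = 2/3 (U(C) = 1/(3/2) = 2/3)
U(-2)*G(208, 72) - E(-336, 663) = (2/3)*70 - (64500 - 250*(-336)) = 140/3 - (64500 + 84000) = 140/3 - 1*148500 = 140/3 - 148500 = -445360/3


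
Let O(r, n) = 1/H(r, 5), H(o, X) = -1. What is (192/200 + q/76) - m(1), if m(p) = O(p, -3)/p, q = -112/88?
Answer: 20307/10450 ≈ 1.9433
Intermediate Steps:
q = -14/11 (q = -112*1/88 = -14/11 ≈ -1.2727)
O(r, n) = -1 (O(r, n) = 1/(-1) = -1)
m(p) = -1/p
(192/200 + q/76) - m(1) = (192/200 - 14/11/76) - (-1)/1 = (192*(1/200) - 14/11*1/76) - (-1) = (24/25 - 7/418) - 1*(-1) = 9857/10450 + 1 = 20307/10450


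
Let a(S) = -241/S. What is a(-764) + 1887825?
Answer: 1442298541/764 ≈ 1.8878e+6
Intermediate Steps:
a(-764) + 1887825 = -241/(-764) + 1887825 = -241*(-1/764) + 1887825 = 241/764 + 1887825 = 1442298541/764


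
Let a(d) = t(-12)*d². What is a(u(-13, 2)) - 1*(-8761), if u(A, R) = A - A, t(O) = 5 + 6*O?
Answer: 8761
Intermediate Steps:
u(A, R) = 0
a(d) = -67*d² (a(d) = (5 + 6*(-12))*d² = (5 - 72)*d² = -67*d²)
a(u(-13, 2)) - 1*(-8761) = -67*0² - 1*(-8761) = -67*0 + 8761 = 0 + 8761 = 8761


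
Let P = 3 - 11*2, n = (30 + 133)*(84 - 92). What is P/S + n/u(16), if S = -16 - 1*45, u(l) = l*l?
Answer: -9335/1952 ≈ -4.7823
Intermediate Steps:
u(l) = l²
n = -1304 (n = 163*(-8) = -1304)
P = -19 (P = 3 - 22 = -19)
S = -61 (S = -16 - 45 = -61)
P/S + n/u(16) = -19/(-61) - 1304/(16²) = -19*(-1/61) - 1304/256 = 19/61 - 1304*1/256 = 19/61 - 163/32 = -9335/1952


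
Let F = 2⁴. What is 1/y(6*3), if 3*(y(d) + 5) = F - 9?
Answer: -3/8 ≈ -0.37500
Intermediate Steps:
F = 16
y(d) = -8/3 (y(d) = -5 + (16 - 9)/3 = -5 + (⅓)*7 = -5 + 7/3 = -8/3)
1/y(6*3) = 1/(-8/3) = -3/8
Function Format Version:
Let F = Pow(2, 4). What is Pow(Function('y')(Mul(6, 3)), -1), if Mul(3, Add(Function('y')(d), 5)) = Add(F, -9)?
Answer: Rational(-3, 8) ≈ -0.37500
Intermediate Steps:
F = 16
Function('y')(d) = Rational(-8, 3) (Function('y')(d) = Add(-5, Mul(Rational(1, 3), Add(16, -9))) = Add(-5, Mul(Rational(1, 3), 7)) = Add(-5, Rational(7, 3)) = Rational(-8, 3))
Pow(Function('y')(Mul(6, 3)), -1) = Pow(Rational(-8, 3), -1) = Rational(-3, 8)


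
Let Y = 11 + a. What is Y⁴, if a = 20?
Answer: 923521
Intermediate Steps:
Y = 31 (Y = 11 + 20 = 31)
Y⁴ = 31⁴ = 923521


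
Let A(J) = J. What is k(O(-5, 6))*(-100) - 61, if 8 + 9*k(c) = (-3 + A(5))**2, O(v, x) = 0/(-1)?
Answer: -149/9 ≈ -16.556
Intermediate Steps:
O(v, x) = 0 (O(v, x) = 0*(-1) = 0)
k(c) = -4/9 (k(c) = -8/9 + (-3 + 5)**2/9 = -8/9 + (1/9)*2**2 = -8/9 + (1/9)*4 = -8/9 + 4/9 = -4/9)
k(O(-5, 6))*(-100) - 61 = -4/9*(-100) - 61 = 400/9 - 61 = -149/9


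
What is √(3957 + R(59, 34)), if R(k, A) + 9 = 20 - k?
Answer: √3909 ≈ 62.522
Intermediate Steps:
R(k, A) = 11 - k (R(k, A) = -9 + (20 - k) = 11 - k)
√(3957 + R(59, 34)) = √(3957 + (11 - 1*59)) = √(3957 + (11 - 59)) = √(3957 - 48) = √3909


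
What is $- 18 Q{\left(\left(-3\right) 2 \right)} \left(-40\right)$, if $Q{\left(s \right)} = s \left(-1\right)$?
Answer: $4320$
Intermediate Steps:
$Q{\left(s \right)} = - s$
$- 18 Q{\left(\left(-3\right) 2 \right)} \left(-40\right) = - 18 \left(- \left(-3\right) 2\right) \left(-40\right) = - 18 \left(\left(-1\right) \left(-6\right)\right) \left(-40\right) = \left(-18\right) 6 \left(-40\right) = \left(-108\right) \left(-40\right) = 4320$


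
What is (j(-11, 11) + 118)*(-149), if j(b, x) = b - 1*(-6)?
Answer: -16837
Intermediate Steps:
j(b, x) = 6 + b (j(b, x) = b + 6 = 6 + b)
(j(-11, 11) + 118)*(-149) = ((6 - 11) + 118)*(-149) = (-5 + 118)*(-149) = 113*(-149) = -16837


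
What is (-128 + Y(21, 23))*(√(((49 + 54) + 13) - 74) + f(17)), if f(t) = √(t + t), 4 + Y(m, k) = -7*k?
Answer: -293*√34 - 293*√42 ≈ -3607.3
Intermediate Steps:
Y(m, k) = -4 - 7*k
f(t) = √2*√t (f(t) = √(2*t) = √2*√t)
(-128 + Y(21, 23))*(√(((49 + 54) + 13) - 74) + f(17)) = (-128 + (-4 - 7*23))*(√(((49 + 54) + 13) - 74) + √2*√17) = (-128 + (-4 - 161))*(√((103 + 13) - 74) + √34) = (-128 - 165)*(√(116 - 74) + √34) = -293*(√42 + √34) = -293*(√34 + √42) = -293*√34 - 293*√42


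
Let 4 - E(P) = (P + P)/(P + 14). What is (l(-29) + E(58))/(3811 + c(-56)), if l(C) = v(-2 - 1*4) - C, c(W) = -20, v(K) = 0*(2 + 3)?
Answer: 565/68238 ≈ 0.0082798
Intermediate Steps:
E(P) = 4 - 2*P/(14 + P) (E(P) = 4 - (P + P)/(P + 14) = 4 - 2*P/(14 + P))
v(K) = 0 (v(K) = 0*5 = 0)
l(C) = -C (l(C) = 0 - C = -C)
(l(-29) + E(58))/(3811 + c(-56)) = (-1*(-29) + 2*(28 + 58)/(14 + 58))/(3811 - 20) = (29 + 2*86/72)/3791 = (29 + 2*(1/72)*86)*(1/3791) = (29 + 43/18)*(1/3791) = (565/18)*(1/3791) = 565/68238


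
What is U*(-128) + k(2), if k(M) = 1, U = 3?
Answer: -383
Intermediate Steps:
U*(-128) + k(2) = 3*(-128) + 1 = -384 + 1 = -383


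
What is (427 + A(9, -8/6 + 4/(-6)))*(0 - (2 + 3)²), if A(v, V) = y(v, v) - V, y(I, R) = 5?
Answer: -10850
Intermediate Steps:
A(v, V) = 5 - V
(427 + A(9, -8/6 + 4/(-6)))*(0 - (2 + 3)²) = (427 + (5 - (-8/6 + 4/(-6))))*(0 - (2 + 3)²) = (427 + (5 - (-8*⅙ + 4*(-⅙))))*(0 - 1*5²) = (427 + (5 - (-4/3 - ⅔)))*(0 - 1*25) = (427 + (5 - 1*(-2)))*(0 - 25) = (427 + (5 + 2))*(-25) = (427 + 7)*(-25) = 434*(-25) = -10850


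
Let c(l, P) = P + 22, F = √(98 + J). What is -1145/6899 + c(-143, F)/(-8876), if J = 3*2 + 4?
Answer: -5157399/30617762 - 3*√3/4438 ≈ -0.16962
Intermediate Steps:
J = 10 (J = 6 + 4 = 10)
F = 6*√3 (F = √(98 + 10) = √108 = 6*√3 ≈ 10.392)
c(l, P) = 22 + P
-1145/6899 + c(-143, F)/(-8876) = -1145/6899 + (22 + 6*√3)/(-8876) = -1145*1/6899 + (22 + 6*√3)*(-1/8876) = -1145/6899 + (-11/4438 - 3*√3/4438) = -5157399/30617762 - 3*√3/4438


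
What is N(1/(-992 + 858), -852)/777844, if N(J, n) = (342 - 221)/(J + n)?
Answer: -737/4036621438 ≈ -1.8258e-7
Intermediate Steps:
N(J, n) = 121/(J + n)
N(1/(-992 + 858), -852)/777844 = (121/(1/(-992 + 858) - 852))/777844 = (121/(1/(-134) - 852))*(1/777844) = (121/(-1/134 - 852))*(1/777844) = (121/(-114169/134))*(1/777844) = (121*(-134/114169))*(1/777844) = -1474/10379*1/777844 = -737/4036621438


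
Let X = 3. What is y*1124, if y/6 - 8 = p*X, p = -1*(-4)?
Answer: 134880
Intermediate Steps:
p = 4
y = 120 (y = 48 + 6*(4*3) = 48 + 6*12 = 48 + 72 = 120)
y*1124 = 120*1124 = 134880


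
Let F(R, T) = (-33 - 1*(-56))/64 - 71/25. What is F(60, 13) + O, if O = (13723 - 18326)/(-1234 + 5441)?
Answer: -24062383/6731200 ≈ -3.5748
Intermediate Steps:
F(R, T) = -3969/1600 (F(R, T) = (-33 + 56)*(1/64) - 71*1/25 = 23*(1/64) - 71/25 = 23/64 - 71/25 = -3969/1600)
O = -4603/4207 ≈ -1.0941
F(60, 13) + O = -3969/1600 - 4603/4207 = -24062383/6731200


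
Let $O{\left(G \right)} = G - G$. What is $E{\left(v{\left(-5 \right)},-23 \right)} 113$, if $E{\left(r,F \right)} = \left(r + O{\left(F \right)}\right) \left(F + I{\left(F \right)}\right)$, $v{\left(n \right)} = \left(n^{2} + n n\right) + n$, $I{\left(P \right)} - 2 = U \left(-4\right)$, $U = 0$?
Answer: $-106785$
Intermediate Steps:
$O{\left(G \right)} = 0$
$I{\left(P \right)} = 2$ ($I{\left(P \right)} = 2 + 0 \left(-4\right) = 2 + 0 = 2$)
$v{\left(n \right)} = n + 2 n^{2}$ ($v{\left(n \right)} = \left(n^{2} + n^{2}\right) + n = 2 n^{2} + n = n + 2 n^{2}$)
$E{\left(r,F \right)} = r \left(2 + F\right)$ ($E{\left(r,F \right)} = \left(r + 0\right) \left(F + 2\right) = r \left(2 + F\right)$)
$E{\left(v{\left(-5 \right)},-23 \right)} 113 = - 5 \left(1 + 2 \left(-5\right)\right) \left(2 - 23\right) 113 = - 5 \left(1 - 10\right) \left(-21\right) 113 = \left(-5\right) \left(-9\right) \left(-21\right) 113 = 45 \left(-21\right) 113 = \left(-945\right) 113 = -106785$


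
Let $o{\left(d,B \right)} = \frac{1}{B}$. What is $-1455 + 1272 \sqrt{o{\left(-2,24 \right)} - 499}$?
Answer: $-1455 + 530 i \sqrt{2874} \approx -1455.0 + 28413.0 i$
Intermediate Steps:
$-1455 + 1272 \sqrt{o{\left(-2,24 \right)} - 499} = -1455 + 1272 \sqrt{\frac{1}{24} - 499} = -1455 + 1272 \sqrt{- \frac{11975}{24}} = -1455 + 1272 \frac{5 i \sqrt{2874}}{12} = -1455 + 530 i \sqrt{2874}$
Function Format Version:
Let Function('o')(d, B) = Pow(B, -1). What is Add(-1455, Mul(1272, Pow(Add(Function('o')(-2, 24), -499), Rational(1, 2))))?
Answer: Add(-1455, Mul(530, I, Pow(2874, Rational(1, 2)))) ≈ Add(-1455.0, Mul(28413., I))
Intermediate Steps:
Add(-1455, Mul(1272, Pow(Add(Function('o')(-2, 24), -499), Rational(1, 2)))) = Add(-1455, Mul(1272, Pow(Add(Pow(24, -1), -499), Rational(1, 2)))) = Add(-1455, Mul(1272, Pow(Add(Rational(1, 24), -499), Rational(1, 2)))) = Add(-1455, Mul(1272, Pow(Rational(-11975, 24), Rational(1, 2)))) = Add(-1455, Mul(1272, Mul(Rational(5, 12), I, Pow(2874, Rational(1, 2))))) = Add(-1455, Mul(530, I, Pow(2874, Rational(1, 2))))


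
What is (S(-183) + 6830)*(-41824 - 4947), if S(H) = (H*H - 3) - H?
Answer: -1894178729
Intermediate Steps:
S(H) = -3 + H² - H (S(H) = (H² - 3) - H = (-3 + H²) - H = -3 + H² - H)
(S(-183) + 6830)*(-41824 - 4947) = ((-3 + (-183)² - 1*(-183)) + 6830)*(-41824 - 4947) = ((-3 + 33489 + 183) + 6830)*(-46771) = (33669 + 6830)*(-46771) = 40499*(-46771) = -1894178729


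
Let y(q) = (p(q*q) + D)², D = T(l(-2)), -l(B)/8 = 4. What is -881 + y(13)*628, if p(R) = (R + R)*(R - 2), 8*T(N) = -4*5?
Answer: 2000725537852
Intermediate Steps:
l(B) = -32 (l(B) = -8*4 = -32)
T(N) = -5/2 (T(N) = (-4*5)/8 = (⅛)*(-20) = -5/2)
p(R) = 2*R*(-2 + R) (p(R) = (2*R)*(-2 + R) = 2*R*(-2 + R))
D = -5/2 ≈ -2.5000
y(q) = (-5/2 + 2*q²*(-2 + q²))² (y(q) = (2*(q*q)*(-2 + q*q) - 5/2)² = (2*q²*(-2 + q²) - 5/2)² = (-5/2 + 2*q²*(-2 + q²))²)
-881 + y(13)*628 = -881 + ((-5 + 4*13²*(-2 + 13²))²/4)*628 = -881 + ((-5 + 4*169*(-2 + 169))²/4)*628 = -881 + ((-5 + 4*169*167)²/4)*628 = -881 + ((-5 + 112892)²/4)*628 = -881 + ((¼)*112887²)*628 = -881 + ((¼)*12743474769)*628 = -881 + (12743474769/4)*628 = -881 + 2000725538733 = 2000725537852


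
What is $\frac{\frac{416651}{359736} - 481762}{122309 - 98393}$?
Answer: $- \frac{173306718181}{8603446176} \approx -20.144$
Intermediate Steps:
$\frac{\frac{416651}{359736} - 481762}{122309 - 98393} = \frac{416651 \cdot \frac{1}{359736} - 481762}{23916} = \left(\frac{416651}{359736} - 481762\right) \frac{1}{23916} = \left(- \frac{173306718181}{359736}\right) \frac{1}{23916} = - \frac{173306718181}{8603446176}$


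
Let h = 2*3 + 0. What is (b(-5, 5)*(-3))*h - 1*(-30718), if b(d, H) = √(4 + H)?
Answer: 30664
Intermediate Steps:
h = 6 (h = 6 + 0 = 6)
(b(-5, 5)*(-3))*h - 1*(-30718) = (√(4 + 5)*(-3))*6 - 1*(-30718) = (√9*(-3))*6 + 30718 = (3*(-3))*6 + 30718 = -9*6 + 30718 = -54 + 30718 = 30664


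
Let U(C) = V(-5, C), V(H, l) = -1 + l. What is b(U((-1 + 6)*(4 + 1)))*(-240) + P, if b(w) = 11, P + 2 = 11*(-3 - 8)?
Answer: -2763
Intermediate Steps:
U(C) = -1 + C
P = -123 (P = -2 + 11*(-3 - 8) = -2 + 11*(-11) = -2 - 121 = -123)
b(U((-1 + 6)*(4 + 1)))*(-240) + P = 11*(-240) - 123 = -2640 - 123 = -2763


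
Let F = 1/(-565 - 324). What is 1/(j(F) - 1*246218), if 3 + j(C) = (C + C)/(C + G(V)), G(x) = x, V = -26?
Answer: -23115/5691398413 ≈ -4.0614e-6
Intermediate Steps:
F = -1/889 (F = 1/(-889) = -1/889 ≈ -0.0011249)
j(C) = -3 + 2*C/(-26 + C) (j(C) = -3 + (C + C)/(C - 26) = -3 + (2*C)/(-26 + C) = -3 + 2*C/(-26 + C))
1/(j(F) - 1*246218) = 1/((78 - 1*(-1/889))/(-26 - 1/889) - 1*246218) = 1/((78 + 1/889)/(-23115/889) - 246218) = 1/(-889/23115*69343/889 - 246218) = 1/(-69343/23115 - 246218) = 1/(-5691398413/23115) = -23115/5691398413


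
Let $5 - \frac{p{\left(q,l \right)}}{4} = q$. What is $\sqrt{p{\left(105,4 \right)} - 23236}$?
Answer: $2 i \sqrt{5909} \approx 153.74 i$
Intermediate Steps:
$p{\left(q,l \right)} = 20 - 4 q$
$\sqrt{p{\left(105,4 \right)} - 23236} = \sqrt{\left(20 - 420\right) - 23236} = \sqrt{-400 - 23236} = \sqrt{-23636} = 2 i \sqrt{5909}$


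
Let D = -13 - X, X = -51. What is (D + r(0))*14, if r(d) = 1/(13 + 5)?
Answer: 4795/9 ≈ 532.78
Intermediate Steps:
r(d) = 1/18
D = 38 (D = -13 - 1*(-51) = -13 + 51 = 38)
(D + r(0))*14 = (38 + 1/18)*14 = (685/18)*14 = 4795/9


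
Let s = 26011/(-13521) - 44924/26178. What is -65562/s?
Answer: 3867641568126/214722227 ≈ 18012.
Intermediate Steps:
s = -214722227/58992123 (s = 26011*(-1/13521) - 44924*1/26178 = -26011/13521 - 22462/13089 = -214722227/58992123 ≈ -3.6398)
-65562/s = -65562/(-214722227/58992123) = -65562*(-58992123/214722227) = 3867641568126/214722227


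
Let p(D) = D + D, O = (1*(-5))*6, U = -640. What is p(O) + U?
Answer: -700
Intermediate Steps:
O = -30 (O = -5*6 = -30)
p(D) = 2*D
p(O) + U = 2*(-30) - 640 = -60 - 640 = -700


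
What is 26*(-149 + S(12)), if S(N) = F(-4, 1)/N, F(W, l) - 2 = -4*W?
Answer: -3835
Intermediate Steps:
F(W, l) = 2 - 4*W
S(N) = 18/N (S(N) = (2 - 4*(-4))/N = (2 + 16)/N = 18/N)
26*(-149 + S(12)) = 26*(-149 + 18/12) = 26*(-149 + 18*(1/12)) = 26*(-149 + 3/2) = 26*(-295/2) = -3835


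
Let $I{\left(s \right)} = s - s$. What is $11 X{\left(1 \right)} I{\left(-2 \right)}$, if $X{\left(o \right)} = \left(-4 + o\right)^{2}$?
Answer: $0$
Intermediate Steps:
$I{\left(s \right)} = 0$
$11 X{\left(1 \right)} I{\left(-2 \right)} = 11 \left(-4 + 1\right)^{2} \cdot 0 = 11 \left(-3\right)^{2} \cdot 0 = 11 \cdot 9 \cdot 0 = 99 \cdot 0 = 0$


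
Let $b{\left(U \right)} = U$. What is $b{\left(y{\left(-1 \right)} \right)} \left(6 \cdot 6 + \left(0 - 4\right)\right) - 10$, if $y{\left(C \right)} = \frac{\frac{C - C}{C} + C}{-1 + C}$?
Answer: $6$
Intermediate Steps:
$y{\left(C \right)} = \frac{C}{-1 + C}$ ($y{\left(C \right)} = \frac{\frac{0}{C} + C}{-1 + C} = \frac{0 + C}{-1 + C} = \frac{C}{-1 + C}$)
$b{\left(y{\left(-1 \right)} \right)} \left(6 \cdot 6 + \left(0 - 4\right)\right) - 10 = - \frac{1}{-1 - 1} \left(6 \cdot 6 + \left(0 - 4\right)\right) - 10 = - \frac{1}{-2} \left(36 + \left(0 - 4\right)\right) - 10 = \left(-1\right) \left(- \frac{1}{2}\right) \left(36 - 4\right) - 10 = \frac{1}{2} \cdot 32 - 10 = 16 - 10 = 6$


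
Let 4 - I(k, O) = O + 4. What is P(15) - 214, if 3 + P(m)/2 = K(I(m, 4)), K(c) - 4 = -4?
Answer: -220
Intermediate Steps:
I(k, O) = -O (I(k, O) = 4 - (O + 4) = 4 - (4 + O) = 4 + (-4 - O) = -O)
K(c) = 0 (K(c) = 4 - 4 = 0)
P(m) = -6 (P(m) = -6 + 2*0 = -6 + 0 = -6)
P(15) - 214 = -6 - 214 = -220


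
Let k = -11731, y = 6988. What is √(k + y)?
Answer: 3*I*√527 ≈ 68.869*I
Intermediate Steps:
√(k + y) = √(-11731 + 6988) = √(-4743) = 3*I*√527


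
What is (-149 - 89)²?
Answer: 56644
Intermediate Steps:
(-149 - 89)² = (-238)² = 56644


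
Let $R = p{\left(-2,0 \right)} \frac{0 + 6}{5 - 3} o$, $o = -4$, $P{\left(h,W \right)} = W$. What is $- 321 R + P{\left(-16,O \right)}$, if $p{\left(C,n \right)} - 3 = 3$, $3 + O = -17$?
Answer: $23092$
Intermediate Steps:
$O = -20$ ($O = -3 - 17 = -20$)
$p{\left(C,n \right)} = 6$ ($p{\left(C,n \right)} = 3 + 3 = 6$)
$R = -72$ ($R = 6 \frac{0 + 6}{5 - 3} \left(-4\right) = 6 \cdot \frac{6}{2} \left(-4\right) = 6 \cdot 6 \cdot \frac{1}{2} \left(-4\right) = 6 \cdot 3 \left(-4\right) = 18 \left(-4\right) = -72$)
$- 321 R + P{\left(-16,O \right)} = \left(-321\right) \left(-72\right) - 20 = 23112 - 20 = 23092$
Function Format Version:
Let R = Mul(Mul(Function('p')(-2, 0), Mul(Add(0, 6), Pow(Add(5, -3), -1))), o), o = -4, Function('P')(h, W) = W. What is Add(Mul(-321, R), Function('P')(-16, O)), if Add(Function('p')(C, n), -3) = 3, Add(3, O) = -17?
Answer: 23092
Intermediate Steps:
O = -20 (O = Add(-3, -17) = -20)
Function('p')(C, n) = 6 (Function('p')(C, n) = Add(3, 3) = 6)
R = -72 (R = Mul(Mul(6, Mul(Add(0, 6), Pow(Add(5, -3), -1))), -4) = Mul(Mul(6, Mul(6, Pow(2, -1))), -4) = Mul(Mul(6, Mul(6, Rational(1, 2))), -4) = Mul(Mul(6, 3), -4) = Mul(18, -4) = -72)
Add(Mul(-321, R), Function('P')(-16, O)) = Add(Mul(-321, -72), -20) = Add(23112, -20) = 23092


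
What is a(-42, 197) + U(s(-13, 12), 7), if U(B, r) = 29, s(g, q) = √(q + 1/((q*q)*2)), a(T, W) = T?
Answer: -13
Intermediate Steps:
s(g, q) = √(q + 1/(2*q²)) (s(g, q) = √(q + 1/(q²*2)) = √(q + 1/(2*q²)))
a(-42, 197) + U(s(-13, 12), 7) = -42 + 29 = -13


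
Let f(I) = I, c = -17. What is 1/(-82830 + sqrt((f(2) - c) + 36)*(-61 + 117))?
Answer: -753/62369422 - 14*sqrt(55)/1715159105 ≈ -1.2134e-5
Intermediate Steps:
1/(-82830 + sqrt((f(2) - c) + 36)*(-61 + 117)) = 1/(-82830 + sqrt((2 - 1*(-17)) + 36)*(-61 + 117)) = 1/(-82830 + sqrt((2 + 17) + 36)*56) = 1/(-82830 + sqrt(19 + 36)*56) = 1/(-82830 + sqrt(55)*56) = 1/(-82830 + 56*sqrt(55))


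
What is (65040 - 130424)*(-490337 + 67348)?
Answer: 27656712776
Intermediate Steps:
(65040 - 130424)*(-490337 + 67348) = -65384*(-422989) = 27656712776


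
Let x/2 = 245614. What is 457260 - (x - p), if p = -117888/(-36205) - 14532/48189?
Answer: -19752742902796/581560915 ≈ -33965.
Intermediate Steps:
x = 491228 (x = 2*245614 = 491228)
p = 1718257924/581560915 (p = -117888*(-1/36205) - 14532*1/48189 = 117888/36205 - 4844/16063 = 1718257924/581560915 ≈ 2.9546)
457260 - (x - p) = 457260 - (491228 - 1*1718257924/581560915) = 457260 - (491228 - 1718257924/581560915) = 457260 - 1*285677286895696/581560915 = 457260 - 285677286895696/581560915 = -19752742902796/581560915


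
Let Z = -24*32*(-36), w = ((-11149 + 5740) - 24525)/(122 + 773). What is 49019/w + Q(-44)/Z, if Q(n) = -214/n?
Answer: -1482522615019/1011529728 ≈ -1465.6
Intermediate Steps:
w = -29934/895 (w = (-5409 - 24525)/895 = -29934*1/895 = -29934/895 ≈ -33.446)
Z = 27648 (Z = -768*(-36) = 27648)
49019/w + Q(-44)/Z = 49019/(-29934/895) - 214/(-44)/27648 = 49019*(-895/29934) - 214*(-1/44)*(1/27648) = -43872005/29934 + (107/22)*(1/27648) = -43872005/29934 + 107/608256 = -1482522615019/1011529728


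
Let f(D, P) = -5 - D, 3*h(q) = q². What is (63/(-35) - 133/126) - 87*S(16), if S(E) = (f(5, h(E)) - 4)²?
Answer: -1534937/90 ≈ -17055.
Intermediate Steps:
h(q) = q²/3
S(E) = 196 (S(E) = ((-5 - 1*5) - 4)² = ((-5 - 5) - 4)² = (-10 - 4)² = (-14)² = 196)
(63/(-35) - 133/126) - 87*S(16) = (63/(-35) - 133/126) - 87*196 = (63*(-1/35) - 133*1/126) - 17052 = (-9/5 - 19/18) - 17052 = -257/90 - 17052 = -1534937/90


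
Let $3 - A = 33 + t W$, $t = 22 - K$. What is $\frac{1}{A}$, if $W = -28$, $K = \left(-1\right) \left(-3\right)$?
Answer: $\frac{1}{502} \approx 0.001992$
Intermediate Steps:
$K = 3$
$t = 19$ ($t = 22 - 3 = 19$)
$A = 502$ ($A = 3 - \left(33 + 19 \left(-28\right)\right) = 3 - \left(33 - 532\right) = 3 - -499 = 3 + 499 = 502$)
$\frac{1}{A} = \frac{1}{502}$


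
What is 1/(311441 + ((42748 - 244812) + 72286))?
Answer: 1/181663 ≈ 5.5047e-6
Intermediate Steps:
1/(311441 + ((42748 - 244812) + 72286)) = 1/(311441 + (-202064 + 72286)) = 1/(311441 - 129778) = 1/181663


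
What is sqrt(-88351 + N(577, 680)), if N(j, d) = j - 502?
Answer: 2*I*sqrt(22069) ≈ 297.11*I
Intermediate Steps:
N(j, d) = -502 + j
sqrt(-88351 + N(577, 680)) = sqrt(-88351 + (-502 + 577)) = sqrt(-88351 + 75) = sqrt(-88276) = 2*I*sqrt(22069)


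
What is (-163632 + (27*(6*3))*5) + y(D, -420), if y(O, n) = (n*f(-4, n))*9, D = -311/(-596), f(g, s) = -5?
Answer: -142302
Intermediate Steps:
D = 311/596 (D = -311*(-1/596) = 311/596 ≈ 0.52181)
y(O, n) = -45*n (y(O, n) = (n*(-5))*9 = -5*n*9 = -45*n)
(-163632 + (27*(6*3))*5) + y(D, -420) = (-163632 + (27*(6*3))*5) - 45*(-420) = (-163632 + (27*18)*5) + 18900 = (-163632 + 486*5) + 18900 = (-163632 + 2430) + 18900 = -161202 + 18900 = -142302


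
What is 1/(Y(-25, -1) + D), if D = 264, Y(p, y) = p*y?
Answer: 1/289 ≈ 0.0034602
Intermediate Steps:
1/(Y(-25, -1) + D) = 1/(-25*(-1) + 264) = 1/(25 + 264) = 1/289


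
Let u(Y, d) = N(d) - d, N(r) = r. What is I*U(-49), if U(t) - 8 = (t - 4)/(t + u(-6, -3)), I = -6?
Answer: -2670/49 ≈ -54.490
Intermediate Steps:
u(Y, d) = 0 (u(Y, d) = d - d = 0)
U(t) = 8 + (-4 + t)/t (U(t) = 8 + (t - 4)/(t + 0) = 8 + (-4 + t)/t)
I*U(-49) = -6*(9 - 4/(-49)) = -6*(9 - 4*(-1/49)) = -6*(9 + 4/49) = -6*445/49 = -2670/49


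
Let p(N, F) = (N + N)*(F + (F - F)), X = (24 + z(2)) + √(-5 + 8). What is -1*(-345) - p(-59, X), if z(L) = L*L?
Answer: 3649 + 118*√3 ≈ 3853.4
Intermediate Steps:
z(L) = L²
X = 28 + √3 (X = (24 + 2²) + √(-5 + 8) = (24 + 4) + √3 = 28 + √3 ≈ 29.732)
p(N, F) = 2*F*N (p(N, F) = (2*N)*(F + 0) = (2*N)*F = 2*F*N)
-1*(-345) - p(-59, X) = -1*(-345) - 2*(28 + √3)*(-59) = 345 - (-3304 - 118*√3) = 345 + (3304 + 118*√3) = 3649 + 118*√3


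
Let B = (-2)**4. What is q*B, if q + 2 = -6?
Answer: -128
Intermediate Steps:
q = -8 (q = -2 - 6 = -8)
B = 16
q*B = -8*16 = -128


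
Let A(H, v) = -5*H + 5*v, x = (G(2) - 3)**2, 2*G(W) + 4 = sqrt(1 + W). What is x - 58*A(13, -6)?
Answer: 22143/4 - 5*sqrt(3) ≈ 5527.1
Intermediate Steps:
G(W) = -2 + sqrt(1 + W)/2
x = (-5 + sqrt(3)/2)**2 (x = ((-2 + sqrt(1 + 2)/2) - 3)**2 = ((-2 + sqrt(3)/2) - 3)**2 = (-5 + sqrt(3)/2)**2 ≈ 17.090)
x - 58*A(13, -6) = (10 - sqrt(3))**2/4 - 58*(-5*13 + 5*(-6)) = (10 - sqrt(3))**2/4 - 58*(-65 - 30) = (10 - sqrt(3))**2/4 - 58*(-95) = (10 - sqrt(3))**2/4 + 5510 = 5510 + (10 - sqrt(3))**2/4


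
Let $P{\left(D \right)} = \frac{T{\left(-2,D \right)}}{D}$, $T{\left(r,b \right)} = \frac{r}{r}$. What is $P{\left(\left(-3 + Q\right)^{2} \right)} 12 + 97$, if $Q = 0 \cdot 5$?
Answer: $\frac{295}{3} \approx 98.333$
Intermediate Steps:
$Q = 0$
$T{\left(r,b \right)} = 1$
$P{\left(D \right)} = \frac{1}{D}$ ($P{\left(D \right)} = 1 \frac{1}{D} = \frac{1}{D}$)
$P{\left(\left(-3 + Q\right)^{2} \right)} 12 + 97 = \frac{1}{\left(-3 + 0\right)^{2}} \cdot 12 + 97 = \frac{1}{\left(-3\right)^{2}} \cdot 12 + 97 = \frac{1}{9} \cdot 12 + 97 = \frac{4}{3} + 97 = \frac{295}{3}$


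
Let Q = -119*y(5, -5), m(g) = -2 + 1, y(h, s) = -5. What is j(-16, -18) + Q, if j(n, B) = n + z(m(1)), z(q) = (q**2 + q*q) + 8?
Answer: 589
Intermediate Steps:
m(g) = -1
z(q) = 8 + 2*q**2 (z(q) = (q**2 + q**2) + 8 = 2*q**2 + 8 = 8 + 2*q**2)
j(n, B) = 10 + n (j(n, B) = n + (8 + 2*(-1)**2) = n + (8 + 2*1) = n + (8 + 2) = n + 10 = 10 + n)
Q = 595 (Q = -119*(-5) = 595)
j(-16, -18) + Q = (10 - 16) + 595 = -6 + 595 = 589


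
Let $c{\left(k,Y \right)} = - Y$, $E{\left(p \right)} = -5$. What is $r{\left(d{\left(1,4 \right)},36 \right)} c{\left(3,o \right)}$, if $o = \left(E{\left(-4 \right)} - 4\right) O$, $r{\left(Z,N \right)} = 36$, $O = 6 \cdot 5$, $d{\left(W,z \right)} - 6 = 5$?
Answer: $9720$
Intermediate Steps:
$d{\left(W,z \right)} = 11$ ($d{\left(W,z \right)} = 6 + 5 = 11$)
$O = 30$
$o = -270$ ($o = \left(-5 - 4\right) 30 = \left(-9\right) 30 = -270$)
$r{\left(d{\left(1,4 \right)},36 \right)} c{\left(3,o \right)} = 36 \left(\left(-1\right) \left(-270\right)\right) = 36 \cdot 270 = 9720$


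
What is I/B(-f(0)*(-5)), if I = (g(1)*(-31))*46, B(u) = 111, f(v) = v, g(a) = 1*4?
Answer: -5704/111 ≈ -51.387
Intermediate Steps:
g(a) = 4
I = -5704 (I = (4*(-31))*46 = -124*46 = -5704)
I/B(-f(0)*(-5)) = -5704/111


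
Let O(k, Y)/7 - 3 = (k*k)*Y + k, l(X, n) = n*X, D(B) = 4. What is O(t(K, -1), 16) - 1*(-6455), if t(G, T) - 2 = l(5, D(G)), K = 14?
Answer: 60838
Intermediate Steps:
l(X, n) = X*n
t(G, T) = 22 (t(G, T) = 2 + 5*4 = 2 + 20 = 22)
O(k, Y) = 21 + 7*k + 7*Y*k² (O(k, Y) = 21 + 7*((k*k)*Y + k) = 21 + 7*(k²*Y + k) = 21 + 7*(Y*k² + k) = 21 + 7*(k + Y*k²) = 21 + (7*k + 7*Y*k²) = 21 + 7*k + 7*Y*k²)
O(t(K, -1), 16) - 1*(-6455) = (21 + 7*22 + 7*16*22²) - 1*(-6455) = (21 + 154 + 7*16*484) + 6455 = (21 + 154 + 54208) + 6455 = 54383 + 6455 = 60838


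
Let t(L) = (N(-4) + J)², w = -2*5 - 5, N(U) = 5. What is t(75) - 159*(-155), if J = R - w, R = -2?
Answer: 24969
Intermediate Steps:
w = -15 (w = -10 - 5 = -15)
J = 13 (J = -2 - 1*(-15) = -2 + 15 = 13)
t(L) = 324 (t(L) = (5 + 13)² = 18² = 324)
t(75) - 159*(-155) = 324 - 159*(-155) = 324 - 1*(-24645) = 324 + 24645 = 24969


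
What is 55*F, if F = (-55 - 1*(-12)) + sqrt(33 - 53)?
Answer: -2365 + 110*I*sqrt(5) ≈ -2365.0 + 245.97*I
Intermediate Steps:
F = -43 + 2*I*sqrt(5) (F = (-55 + 12) + sqrt(-20) = -43 + 2*I*sqrt(5) ≈ -43.0 + 4.4721*I)
55*F = 55*(-43 + 2*I*sqrt(5)) = -2365 + 110*I*sqrt(5)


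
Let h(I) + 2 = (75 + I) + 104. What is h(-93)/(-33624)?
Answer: -7/2802 ≈ -0.0024982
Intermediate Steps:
h(I) = 177 + I (h(I) = -2 + ((75 + I) + 104) = -2 + (179 + I) = 177 + I)
h(-93)/(-33624) = (177 - 93)/(-33624) = 84*(-1/33624) = -7/2802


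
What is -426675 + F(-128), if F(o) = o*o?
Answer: -410291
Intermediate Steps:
F(o) = o²
-426675 + F(-128) = -426675 + (-128)² = -426675 + 16384 = -410291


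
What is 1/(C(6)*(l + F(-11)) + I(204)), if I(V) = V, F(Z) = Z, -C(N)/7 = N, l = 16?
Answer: -1/6 ≈ -0.16667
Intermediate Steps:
C(N) = -7*N
1/(C(6)*(l + F(-11)) + I(204)) = 1/((-7*6)*(16 - 11) + 204) = 1/(-42*5 + 204) = 1/(-210 + 204) = 1/(-6) = -1/6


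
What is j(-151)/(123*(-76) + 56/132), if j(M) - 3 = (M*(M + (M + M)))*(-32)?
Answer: 72233469/308470 ≈ 234.17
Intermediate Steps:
j(M) = 3 - 96*M**2 (j(M) = 3 + (M*(M + (M + M)))*(-32) = 3 + (M*(M + 2*M))*(-32) = 3 + (M*(3*M))*(-32) = 3 + (3*M**2)*(-32) = 3 - 96*M**2)
j(-151)/(123*(-76) + 56/132) = (3 - 96*(-151)**2)/(123*(-76) + 56/132) = (3 - 96*22801)/(-9348 + 56*(1/132)) = (3 - 2188896)/(-9348 + 14/33) = -2188893/(-308470/33) = -2188893*(-33/308470) = 72233469/308470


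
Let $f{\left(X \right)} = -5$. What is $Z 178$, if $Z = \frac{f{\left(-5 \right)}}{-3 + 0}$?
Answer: $\frac{890}{3} \approx 296.67$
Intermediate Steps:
$Z = \frac{5}{3}$ ($Z = \frac{1}{-3 + 0} \left(-5\right) = \frac{1}{-3} \left(-5\right) = \left(- \frac{1}{3}\right) \left(-5\right) = \frac{5}{3} \approx 1.6667$)
$Z 178 = \frac{5}{3} \cdot 178 = \frac{890}{3}$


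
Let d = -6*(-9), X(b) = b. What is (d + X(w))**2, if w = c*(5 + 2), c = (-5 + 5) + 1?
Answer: 3721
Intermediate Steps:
c = 1 (c = 0 + 1 = 1)
w = 7 (w = 1*(5 + 2) = 1*7 = 7)
d = 54
(d + X(w))**2 = (54 + 7)**2 = 61**2 = 3721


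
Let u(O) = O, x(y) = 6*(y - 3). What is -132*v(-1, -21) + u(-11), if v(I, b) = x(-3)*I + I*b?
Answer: -7535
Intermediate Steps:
x(y) = -18 + 6*y (x(y) = 6*(-3 + y) = -18 + 6*y)
v(I, b) = -36*I + I*b (v(I, b) = (-18 + 6*(-3))*I + I*b = (-18 - 18)*I + I*b = -36*I + I*b)
-132*v(-1, -21) + u(-11) = -(-132)*(-36 - 21) - 11 = -(-132)*(-57) - 11 = -132*57 - 11 = -7524 - 11 = -7535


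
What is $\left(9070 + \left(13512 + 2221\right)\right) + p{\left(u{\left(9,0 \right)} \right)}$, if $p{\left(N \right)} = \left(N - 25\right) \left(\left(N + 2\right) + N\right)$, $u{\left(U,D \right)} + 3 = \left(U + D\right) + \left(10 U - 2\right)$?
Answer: $37913$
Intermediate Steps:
$u{\left(U,D \right)} = -5 + D + 11 U$ ($u{\left(U,D \right)} = -3 + \left(\left(U + D\right) + \left(10 U - 2\right)\right) = -3 + \left(\left(D + U\right) + \left(-2 + 10 U\right)\right) = -3 + \left(-2 + D + 11 U\right) = -5 + D + 11 U$)
$p{\left(N \right)} = \left(-25 + N\right) \left(2 + 2 N\right)$ ($p{\left(N \right)} = \left(-25 + N\right) \left(\left(2 + N\right) + N\right) = \left(-25 + N\right) \left(2 + 2 N\right)$)
$\left(9070 + \left(13512 + 2221\right)\right) + p{\left(u{\left(9,0 \right)} \right)} = \left(9070 + \left(13512 + 2221\right)\right) - \left(50 - 2 \left(-5 + 0 + 11 \cdot 9\right)^{2} + 48 \left(-5 + 0 + 11 \cdot 9\right)\right) = \left(9070 + 15733\right) - \left(50 - 2 \left(-5 + 0 + 99\right)^{2} + 48 \left(-5 + 0 + 99\right)\right) = 24803 - \left(4562 - 17672\right) = 24803 - -13110 = 24803 + 13110 = 37913$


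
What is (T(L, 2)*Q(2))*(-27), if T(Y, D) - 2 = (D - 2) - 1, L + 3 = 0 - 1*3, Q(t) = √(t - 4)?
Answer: -27*I*√2 ≈ -38.184*I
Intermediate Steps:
Q(t) = √(-4 + t)
L = -6 (L = -3 + (0 - 1*3) = -3 + (0 - 3) = -3 - 3 = -6)
T(Y, D) = -1 + D (T(Y, D) = 2 + ((D - 2) - 1) = 2 + ((-2 + D) - 1) = 2 + (-3 + D) = -1 + D)
(T(L, 2)*Q(2))*(-27) = ((-1 + 2)*√(-4 + 2))*(-27) = (1*√(-2))*(-27) = (1*(I*√2))*(-27) = (I*√2)*(-27) = -27*I*√2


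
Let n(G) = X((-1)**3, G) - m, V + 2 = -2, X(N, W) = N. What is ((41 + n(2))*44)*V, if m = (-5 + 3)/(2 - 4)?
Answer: -6864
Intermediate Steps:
V = -4 (V = -2 - 2 = -4)
m = 1 (m = -2/(-2) = -1/2*(-2) = 1)
n(G) = -2 (n(G) = (-1)**3 - 1*1 = -1 - 1 = -2)
((41 + n(2))*44)*V = ((41 - 2)*44)*(-4) = (39*44)*(-4) = 1716*(-4) = -6864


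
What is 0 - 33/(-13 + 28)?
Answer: -11/5 ≈ -2.2000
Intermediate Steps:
0 - 33/(-13 + 28) = 0 - 33/15 = 0 + (1/15)*(-33) = 0 - 11/5 = -11/5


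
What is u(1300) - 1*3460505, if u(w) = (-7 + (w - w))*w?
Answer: -3469605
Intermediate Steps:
u(w) = -7*w (u(w) = (-7 + 0)*w = -7*w)
u(1300) - 1*3460505 = -7*1300 - 1*3460505 = -9100 - 3460505 = -3469605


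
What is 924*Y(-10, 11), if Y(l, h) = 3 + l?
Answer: -6468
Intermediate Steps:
924*Y(-10, 11) = 924*(3 - 10) = 924*(-7) = -6468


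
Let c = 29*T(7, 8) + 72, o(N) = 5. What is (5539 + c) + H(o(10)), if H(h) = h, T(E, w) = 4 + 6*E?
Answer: 6950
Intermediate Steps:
c = 1406 (c = 29*(4 + 6*7) + 72 = 29*(4 + 42) + 72 = 29*46 + 72 = 1334 + 72 = 1406)
(5539 + c) + H(o(10)) = (5539 + 1406) + 5 = 6945 + 5 = 6950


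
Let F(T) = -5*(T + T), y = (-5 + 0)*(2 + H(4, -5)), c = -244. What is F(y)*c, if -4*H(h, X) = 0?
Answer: -24400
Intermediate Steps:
H(h, X) = 0 (H(h, X) = -1/4*0 = 0)
y = -10 (y = (-5 + 0)*(2 + 0) = -5*2 = -10)
F(T) = -10*T
F(y)*c = -10*(-10)*(-244) = 100*(-244) = -24400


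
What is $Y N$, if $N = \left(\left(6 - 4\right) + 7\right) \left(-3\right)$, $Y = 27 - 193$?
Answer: $4482$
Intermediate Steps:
$Y = -166$
$N = -27$ ($N = \left(2 + 7\right) \left(-3\right) = 9 \left(-3\right) = -27$)
$Y N = \left(-166\right) \left(-27\right) = 4482$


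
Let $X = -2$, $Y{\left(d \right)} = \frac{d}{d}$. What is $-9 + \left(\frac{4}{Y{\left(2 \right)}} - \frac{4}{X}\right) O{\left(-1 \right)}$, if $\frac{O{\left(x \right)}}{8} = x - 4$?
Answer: $-249$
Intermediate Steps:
$Y{\left(d \right)} = 1$
$O{\left(x \right)} = -32 + 8 x$ ($O{\left(x \right)} = 8 \left(x - 4\right) = 8 \left(-4 + x\right) = -32 + 8 x$)
$-9 + \left(\frac{4}{Y{\left(2 \right)}} - \frac{4}{X}\right) O{\left(-1 \right)} = -9 + \left(\frac{4}{1} - \frac{4}{-2}\right) \left(-32 + 8 \left(-1\right)\right) = -9 + \left(4 \cdot 1 - -2\right) \left(-32 - 8\right) = -9 + \left(4 + 2\right) \left(-40\right) = -9 + 6 \left(-40\right) = -9 - 240 = -249$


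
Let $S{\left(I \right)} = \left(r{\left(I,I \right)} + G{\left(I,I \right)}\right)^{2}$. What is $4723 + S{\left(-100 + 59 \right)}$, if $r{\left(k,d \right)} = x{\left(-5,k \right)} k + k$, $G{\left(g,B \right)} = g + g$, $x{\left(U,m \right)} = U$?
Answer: $11447$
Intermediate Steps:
$G{\left(g,B \right)} = 2 g$
$r{\left(k,d \right)} = - 4 k$ ($r{\left(k,d \right)} = - 5 k + k = - 4 k$)
$S{\left(I \right)} = 4 I^{2}$ ($S{\left(I \right)} = \left(- 4 I + 2 I\right)^{2} = \left(- 2 I\right)^{2} = 4 I^{2}$)
$4723 + S{\left(-100 + 59 \right)} = 4723 + 4 \left(-100 + 59\right)^{2} = 4723 + 4 \left(-41\right)^{2} = 4723 + 4 \cdot 1681 = 4723 + 6724 = 11447$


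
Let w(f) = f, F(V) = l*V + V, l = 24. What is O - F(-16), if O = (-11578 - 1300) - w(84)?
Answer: -12562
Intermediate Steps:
F(V) = 25*V (F(V) = 24*V + V = 25*V)
O = -12962 (O = (-11578 - 1300) - 1*84 = -12878 - 84 = -12962)
O - F(-16) = -12962 - 25*(-16) = -12962 - 1*(-400) = -12962 + 400 = -12562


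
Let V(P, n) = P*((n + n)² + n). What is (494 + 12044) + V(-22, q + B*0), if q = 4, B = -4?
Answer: 11042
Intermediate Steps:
V(P, n) = P*(n + 4*n²) (V(P, n) = P*((2*n)² + n) = P*(4*n² + n) = P*(n + 4*n²))
(494 + 12044) + V(-22, q + B*0) = (494 + 12044) - 22*(4 - 4*0)*(1 + 4*(4 - 4*0)) = 12538 - 22*(4 + 0)*(1 + 4*(4 + 0)) = 12538 - 22*4*(1 + 4*4) = 12538 - 22*4*(1 + 16) = 12538 - 22*4*17 = 12538 - 1496 = 11042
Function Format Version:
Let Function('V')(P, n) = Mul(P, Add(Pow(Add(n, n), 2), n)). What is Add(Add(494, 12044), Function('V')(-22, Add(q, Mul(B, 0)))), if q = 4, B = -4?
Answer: 11042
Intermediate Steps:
Function('V')(P, n) = Mul(P, Add(n, Mul(4, Pow(n, 2)))) (Function('V')(P, n) = Mul(P, Add(Pow(Mul(2, n), 2), n)) = Mul(P, Add(Mul(4, Pow(n, 2)), n)) = Mul(P, Add(n, Mul(4, Pow(n, 2)))))
Add(Add(494, 12044), Function('V')(-22, Add(q, Mul(B, 0)))) = Add(Add(494, 12044), Mul(-22, Add(4, Mul(-4, 0)), Add(1, Mul(4, Add(4, Mul(-4, 0)))))) = Add(12538, Mul(-22, Add(4, 0), Add(1, Mul(4, Add(4, 0))))) = Add(12538, Mul(-22, 4, Add(1, Mul(4, 4)))) = Add(12538, Mul(-22, 4, Add(1, 16))) = Add(12538, Mul(-22, 4, 17)) = Add(12538, -1496) = 11042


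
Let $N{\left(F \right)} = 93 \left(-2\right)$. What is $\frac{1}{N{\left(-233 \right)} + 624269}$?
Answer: $\frac{1}{624083} \approx 1.6024 \cdot 10^{-6}$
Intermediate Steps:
$N{\left(F \right)} = -186$
$\frac{1}{N{\left(-233 \right)} + 624269} = \frac{1}{-186 + 624269} = \frac{1}{624083}$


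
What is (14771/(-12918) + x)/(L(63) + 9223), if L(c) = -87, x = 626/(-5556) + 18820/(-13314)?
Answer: -17715775379/60626105189328 ≈ -0.00029221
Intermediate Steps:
x = -3136069/2054794 (x = 626*(-1/5556) + 18820*(-1/13314) = -313/2778 - 9410/6657 = -3136069/2054794 ≈ -1.5262)
(14771/(-12918) + x)/(L(63) + 9223) = (14771/(-12918) - 3136069/2054794)/(-87 + 9223) = (14771*(-1/12918) - 3136069/2054794)/9136 = (-14771/12918 - 3136069/2054794)*(1/9136) = -17715775379/6635957223*1/9136 = -17715775379/60626105189328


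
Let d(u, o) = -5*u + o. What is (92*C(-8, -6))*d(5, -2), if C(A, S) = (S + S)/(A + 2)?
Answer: -4968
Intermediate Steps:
d(u, o) = o - 5*u
C(A, S) = 2*S/(2 + A) (C(A, S) = (2*S)/(2 + A) = 2*S/(2 + A))
(92*C(-8, -6))*d(5, -2) = (92*(2*(-6)/(2 - 8)))*(-2 - 5*5) = (92*(2*(-6)/(-6)))*(-2 - 25) = (92*(2*(-6)*(-⅙)))*(-27) = (92*2)*(-27) = 184*(-27) = -4968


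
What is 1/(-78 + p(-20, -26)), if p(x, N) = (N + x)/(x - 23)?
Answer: -43/3308 ≈ -0.012999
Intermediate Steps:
p(x, N) = (N + x)/(-23 + x)
1/(-78 + p(-20, -26)) = 1/(-78 + (-26 - 20)/(-23 - 20)) = 1/(-78 - 46/(-43)) = 1/(-78 - 1/43*(-46)) = 1/(-78 + 46/43) = 1/(-3308/43) = -43/3308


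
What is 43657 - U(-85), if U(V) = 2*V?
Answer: 43827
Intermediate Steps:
43657 - U(-85) = 43657 - 2*(-85) = 43657 - 1*(-170) = 43657 + 170 = 43827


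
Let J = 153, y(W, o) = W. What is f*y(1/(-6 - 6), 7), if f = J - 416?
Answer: 263/12 ≈ 21.917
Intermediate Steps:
f = -263 (f = 153 - 416 = -263)
f*y(1/(-6 - 6), 7) = -263/(-6 - 6) = -263/(-12) = -263*(-1/12) = 263/12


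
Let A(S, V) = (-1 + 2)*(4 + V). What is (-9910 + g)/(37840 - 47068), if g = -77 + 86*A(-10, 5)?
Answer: 3071/3076 ≈ 0.99837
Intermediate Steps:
A(S, V) = 4 + V (A(S, V) = 1*(4 + V) = 4 + V)
g = 697 (g = -77 + 86*(4 + 5) = -77 + 86*9 = -77 + 774 = 697)
(-9910 + g)/(37840 - 47068) = (-9910 + 697)/(37840 - 47068) = -9213/(-9228) = -9213*(-1/9228) = 3071/3076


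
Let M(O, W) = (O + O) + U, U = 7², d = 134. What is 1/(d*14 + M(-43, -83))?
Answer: 1/1839 ≈ 0.00054377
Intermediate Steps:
U = 49
M(O, W) = 49 + 2*O (M(O, W) = (O + O) + 49 = 2*O + 49 = 49 + 2*O)
1/(d*14 + M(-43, -83)) = 1/(134*14 + (49 + 2*(-43))) = 1/(1876 + (49 - 86)) = 1/(1876 - 37) = 1/1839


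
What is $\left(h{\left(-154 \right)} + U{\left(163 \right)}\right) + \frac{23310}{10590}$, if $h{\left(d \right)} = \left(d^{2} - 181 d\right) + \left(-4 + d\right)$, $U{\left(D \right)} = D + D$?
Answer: $\frac{18271351}{353} \approx 51760.0$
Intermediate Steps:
$U{\left(D \right)} = 2 D$
$h{\left(d \right)} = -4 + d^{2} - 180 d$
$\left(h{\left(-154 \right)} + U{\left(163 \right)}\right) + \frac{23310}{10590} = \left(\left(-4 + \left(-154\right)^{2} - -27720\right) + 2 \cdot 163\right) + \frac{23310}{10590} = \left(\left(-4 + 23716 + 27720\right) + 326\right) + 23310 \cdot \frac{1}{10590} = \left(51432 + 326\right) + \frac{777}{353} = 51758 + \frac{777}{353} = \frac{18271351}{353}$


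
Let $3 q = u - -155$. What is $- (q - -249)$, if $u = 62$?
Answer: $- \frac{964}{3} \approx -321.33$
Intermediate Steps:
$q = \frac{217}{3}$ ($q = \frac{62 - -155}{3} = \frac{62 + 155}{3} = \frac{1}{3} \cdot 217 = \frac{217}{3} \approx 72.333$)
$- (q - -249) = - (\frac{217}{3} - -249) = - (\frac{217}{3} + 249) = \left(-1\right) \frac{964}{3} = - \frac{964}{3}$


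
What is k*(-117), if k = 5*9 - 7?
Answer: -4446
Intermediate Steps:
k = 38 (k = 45 - 7 = 38)
k*(-117) = 38*(-117) = -4446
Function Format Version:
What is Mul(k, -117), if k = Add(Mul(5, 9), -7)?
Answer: -4446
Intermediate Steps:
k = 38 (k = Add(45, -7) = 38)
Mul(k, -117) = Mul(38, -117) = -4446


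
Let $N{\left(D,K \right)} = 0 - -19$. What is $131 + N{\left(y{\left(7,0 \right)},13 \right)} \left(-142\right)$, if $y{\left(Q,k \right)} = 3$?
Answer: $-2567$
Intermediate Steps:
$N{\left(D,K \right)} = 19$ ($N{\left(D,K \right)} = 0 + 19 = 19$)
$131 + N{\left(y{\left(7,0 \right)},13 \right)} \left(-142\right) = 131 + 19 \left(-142\right) = 131 - 2698 = -2567$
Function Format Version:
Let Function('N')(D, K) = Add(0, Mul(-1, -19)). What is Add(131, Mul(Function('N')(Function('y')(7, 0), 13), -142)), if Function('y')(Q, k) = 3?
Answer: -2567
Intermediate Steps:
Function('N')(D, K) = 19 (Function('N')(D, K) = Add(0, 19) = 19)
Add(131, Mul(Function('N')(Function('y')(7, 0), 13), -142)) = Add(131, Mul(19, -142)) = Add(131, -2698) = -2567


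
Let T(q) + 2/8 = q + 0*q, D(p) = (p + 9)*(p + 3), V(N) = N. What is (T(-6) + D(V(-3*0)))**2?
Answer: 6889/16 ≈ 430.56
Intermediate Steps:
D(p) = (3 + p)*(9 + p) (D(p) = (9 + p)*(3 + p) = (3 + p)*(9 + p))
T(q) = -1/4 + q (T(q) = -1/4 + (q + 0*q) = -1/4 + (q + 0) = -1/4 + q)
(T(-6) + D(V(-3*0)))**2 = ((-1/4 - 6) + (27 + (-3*0)**2 + 12*(-3*0)))**2 = (-25/4 + (27 + 0**2 + 12*0))**2 = (-25/4 + (27 + 0 + 0))**2 = (-25/4 + 27)**2 = (83/4)**2 = 6889/16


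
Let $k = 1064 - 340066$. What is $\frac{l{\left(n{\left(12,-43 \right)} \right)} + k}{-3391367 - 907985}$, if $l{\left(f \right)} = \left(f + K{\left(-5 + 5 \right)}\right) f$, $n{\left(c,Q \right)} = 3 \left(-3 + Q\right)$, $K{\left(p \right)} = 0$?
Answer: $\frac{159979}{2149676} \approx 0.07442$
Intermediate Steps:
$n{\left(c,Q \right)} = -9 + 3 Q$
$l{\left(f \right)} = f^{2}$ ($l{\left(f \right)} = \left(f + 0\right) f = f f = f^{2}$)
$k = -339002$ ($k = 1064 - 340066 = -339002$)
$\frac{l{\left(n{\left(12,-43 \right)} \right)} + k}{-3391367 - 907985} = \frac{\left(-9 + 3 \left(-43\right)\right)^{2} - 339002}{-3391367 - 907985} = \frac{\left(-9 - 129\right)^{2} - 339002}{-4299352} = \left(\left(-138\right)^{2} - 339002\right) \left(- \frac{1}{4299352}\right) = \left(19044 - 339002\right) \left(- \frac{1}{4299352}\right) = \left(-319958\right) \left(- \frac{1}{4299352}\right) = \frac{159979}{2149676}$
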